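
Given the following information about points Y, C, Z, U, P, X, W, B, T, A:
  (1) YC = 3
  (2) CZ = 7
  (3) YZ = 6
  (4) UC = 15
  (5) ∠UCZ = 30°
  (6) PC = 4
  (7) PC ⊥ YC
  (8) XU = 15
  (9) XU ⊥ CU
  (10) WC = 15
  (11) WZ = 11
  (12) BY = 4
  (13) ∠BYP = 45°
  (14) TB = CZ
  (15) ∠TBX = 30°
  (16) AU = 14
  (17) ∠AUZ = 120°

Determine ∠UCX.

Step 1: By the law of cosines on triangle CUX: CX² = 15² + 15² − 2·15·15·cos(90°) = 450, so CX = 15·√2.
Step 2: By the inverse law of cosines on triangle UCX: cos(∠UCX) = (15² + (15·√2)² − 15²) / (2·15·15·√2) = 450/636.4 = 0.7071, so ∠UCX = 45°.

Therefore, the measure of angle ∠UCX = 45°.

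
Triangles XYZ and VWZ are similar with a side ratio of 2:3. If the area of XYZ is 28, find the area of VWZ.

For similar figures, the area ratio equals the square of the side ratio.
Side ratio (XYZ to VWZ) = 2:3, so area ratio = 2^2:3^2 = 4:9.
If the area of XYZ is 28, then the area of VWZ = 28 * (9/4) = 63.

63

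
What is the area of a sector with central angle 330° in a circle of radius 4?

Sector area = π(4²)(11/12) = 44*pi/3

44*pi/3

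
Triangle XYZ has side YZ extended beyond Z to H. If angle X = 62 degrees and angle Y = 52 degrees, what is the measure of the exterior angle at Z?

Exterior angle = 62 + 52 = 114 degrees (exterior angle theorem).

114 degrees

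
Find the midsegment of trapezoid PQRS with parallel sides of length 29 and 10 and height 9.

midsegment = (29 + 10) / 2 = 39 / 2 = 39/2

39/2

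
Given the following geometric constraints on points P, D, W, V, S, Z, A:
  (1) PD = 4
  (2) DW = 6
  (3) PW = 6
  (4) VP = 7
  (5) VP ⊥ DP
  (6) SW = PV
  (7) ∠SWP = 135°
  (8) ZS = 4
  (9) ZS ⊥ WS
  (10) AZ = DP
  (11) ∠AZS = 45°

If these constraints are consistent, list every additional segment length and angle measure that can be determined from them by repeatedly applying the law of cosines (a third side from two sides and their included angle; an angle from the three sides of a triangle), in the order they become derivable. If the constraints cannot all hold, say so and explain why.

The constraints are consistent. Derivable facts, in order:
After 1 step:
- DV = √65
- PS ≈ 12.02
- SA ≈ 3.06
- WZ = √65
- ∠DPW = 70.53°
- ∠DWP = 38.94°
- ∠PDW = 70.53°
After 2 steps:
- ∠ASZ = 67.5°
- ∠DVP = 29.74°
- ∠PDV = 60.26°
- ∠PSW = 20.68°
- ∠SAZ = 67.5°
- ∠SPW = 24.32°
- ∠SWZ = 29.74°
- ∠SZW = 60.26°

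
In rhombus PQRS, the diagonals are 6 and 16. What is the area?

Area of a rhombus = (d1 * d2) / 2
Area = (6 * 16) / 2
Area = 96 / 2
Area = 48

48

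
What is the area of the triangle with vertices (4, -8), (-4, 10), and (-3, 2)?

Using the Shoelace formula for a triangle:
Area = (1/2)|x0(y1 - y2) + x1(y2 - y0) + x2(y0 - y1)|
Area = (1/2)|4(10 - 2) + -4(2 - -8) + -3(-8 - 10)|
Area = (1/2)|32 + -40 + 54|
Area = (1/2)|46|
Area = (1/2)(46)
Area = 23

23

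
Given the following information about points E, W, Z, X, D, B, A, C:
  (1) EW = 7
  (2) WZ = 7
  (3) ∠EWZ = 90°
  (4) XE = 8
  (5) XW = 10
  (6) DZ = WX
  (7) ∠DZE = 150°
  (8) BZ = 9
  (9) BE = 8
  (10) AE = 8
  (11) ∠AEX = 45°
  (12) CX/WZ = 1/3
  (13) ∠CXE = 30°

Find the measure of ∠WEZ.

Step 1: By the law of cosines on triangle EWZ: EZ² = 7² + 7² − 2·7·7·cos(90°) = 98, so EZ = 7·√2.
Step 2: By the inverse law of cosines on triangle WEZ: cos(∠WEZ) = (7² + (7·√2)² − 7²) / (2·7·7·√2) = 98/138.59 = 0.7071, so ∠WEZ = 45°.

Therefore, the measure of angle ∠WEZ = 45°.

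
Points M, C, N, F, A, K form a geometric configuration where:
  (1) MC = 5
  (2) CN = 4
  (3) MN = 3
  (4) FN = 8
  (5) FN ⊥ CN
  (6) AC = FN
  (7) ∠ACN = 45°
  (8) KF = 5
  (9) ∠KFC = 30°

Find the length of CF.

Step 1: By the law of cosines on triangle CNF: CF² = 4² + 8² − 2·4·8·cos(90°) = 80, so CF = 4·√5.

Therefore, the length of CF = 4·√5.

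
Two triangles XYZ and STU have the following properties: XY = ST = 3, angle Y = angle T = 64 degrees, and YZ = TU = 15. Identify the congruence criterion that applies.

The given information provides:
XY = ST = 3, angle Y = angle T = 64 degrees, and YZ = TU = 15
This matches the SAS congruence theorem.
Two pairs of corresponding sides and the included angle are equal (Side-Angle-Side).

SAS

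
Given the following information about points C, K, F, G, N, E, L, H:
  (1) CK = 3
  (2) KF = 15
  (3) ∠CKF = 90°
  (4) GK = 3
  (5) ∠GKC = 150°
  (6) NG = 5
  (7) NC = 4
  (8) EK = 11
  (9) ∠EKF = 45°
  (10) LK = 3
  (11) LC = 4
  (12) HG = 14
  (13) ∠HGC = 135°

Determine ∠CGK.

Step 1: By the law of cosines on triangle GKC: GC² = 3² + 3² − 2·3·3·cos(150°) = 33.59, so GC ≈ 5.8.
Step 2: By the inverse law of cosines on triangle CGK: cos(∠CGK) = (5.8² + 3² − 3²) / (2·5.8·3) = 33.59/34.77 = 0.9659, so ∠CGK = 15°.

Therefore, the measure of angle ∠CGK = 15°.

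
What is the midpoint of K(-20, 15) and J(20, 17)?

The midpoint is the average of the coordinates:
x: (-20 + 20)/2 = 0
y: (15 + 17)/2 = 16
Midpoint = (0, 16)

(0, 16)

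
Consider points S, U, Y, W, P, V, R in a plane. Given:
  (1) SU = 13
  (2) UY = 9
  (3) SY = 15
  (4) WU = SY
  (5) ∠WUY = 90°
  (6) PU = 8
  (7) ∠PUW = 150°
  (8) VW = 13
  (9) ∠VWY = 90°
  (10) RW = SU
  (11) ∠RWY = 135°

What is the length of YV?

From the given relations: WU = SY = 15.
Step 1: By the law of cosines on triangle YUW: YW² = 9² + 15² − 2·9·15·cos(90°) = 306, so YW = 3·√34.
Step 2: By the law of cosines on triangle YWV: YV² = (3·√34)² + 13² − 2·3·√34·13·cos(90°) = 475, so YV = 5·√19.

Therefore, the length of YV = 5·√19.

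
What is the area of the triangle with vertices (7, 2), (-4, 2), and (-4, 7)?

The Shoelace formula computes the area from vertex coordinates by summing cross products.
For vertices (7,2), (-4,2), (-4,7):
Signed sum = 7*2 - -4*2 + -4*7 - -4*2 + -4*2 - 7*7
= 22 + -20 + -57 = -55
Area = (1/2)|-55| = 55/2.

55/2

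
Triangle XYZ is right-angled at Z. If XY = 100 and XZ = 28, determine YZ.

Rearranging the Pythagorean theorem to solve for the unknown leg:
leg^2 = hypotenuse^2 - known_leg^2 = 10000 - 784 = 9216
leg = sqrt(9216) = 96.

96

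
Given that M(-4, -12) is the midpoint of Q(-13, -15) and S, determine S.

Using the midpoint formula: M = ((x1 + x2)/2, (y1 + y2)/2)
We know M = (-4, -12) and Q = (-13, -15)
For x: -4 = (-13 + x2)/2, so x2 = 2*-4 - -13 = 5
For y: -12 = (-15 + y2)/2, so y2 = 2*-12 - -15 = -9
S = (5, -9)

(5, -9)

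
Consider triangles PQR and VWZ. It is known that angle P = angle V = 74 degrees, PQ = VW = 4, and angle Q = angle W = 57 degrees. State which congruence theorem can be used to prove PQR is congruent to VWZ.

The given information matches ASA: Two pairs of corresponding angles and the included side are equal (Angle-Side-Angle).

ASA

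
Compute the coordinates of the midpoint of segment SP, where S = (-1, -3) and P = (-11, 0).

The midpoint is the average of the coordinates:
x: (-1 + -11)/2 = -6
y: (-3 + 0)/2 = -3/2
Midpoint = (-6, -3/2)

(-6, -3/2)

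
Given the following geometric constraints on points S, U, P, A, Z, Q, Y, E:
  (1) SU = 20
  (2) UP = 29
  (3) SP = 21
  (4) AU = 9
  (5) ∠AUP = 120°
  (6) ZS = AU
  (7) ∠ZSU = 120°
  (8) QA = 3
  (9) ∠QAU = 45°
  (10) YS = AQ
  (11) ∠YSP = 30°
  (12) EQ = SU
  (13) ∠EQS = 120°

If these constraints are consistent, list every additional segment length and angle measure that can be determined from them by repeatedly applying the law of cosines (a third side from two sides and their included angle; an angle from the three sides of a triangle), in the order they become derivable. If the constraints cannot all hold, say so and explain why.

The constraints are consistent. Derivable facts, in order:
After 1 step:
- PA = 13·√7
- PY ≈ 18.46
- UQ ≈ 7.2
- UZ ≈ 25.71
- ∠PSU = 90°
- ∠PUS = 46.4°
- ∠SPU = 43.6°
After 2 steps:
- ∠APU = 13.1°
- ∠AQU = 117.86°
- ∠AUQ = 17.14°
- ∠PAU = 46.9°
- ∠PYS = 145.34°
- ∠SPY = 4.66°
- ∠SUZ = 17.65°
- ∠SZU = 42.35°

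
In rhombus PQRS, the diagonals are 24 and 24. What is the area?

Area = (24 * 24) / 2 = 576 / 2 = 288

288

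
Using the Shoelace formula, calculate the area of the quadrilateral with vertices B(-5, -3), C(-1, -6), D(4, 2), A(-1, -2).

Shoelace: sum of cross terms = 36, Area = (1/2)|36| = 18

18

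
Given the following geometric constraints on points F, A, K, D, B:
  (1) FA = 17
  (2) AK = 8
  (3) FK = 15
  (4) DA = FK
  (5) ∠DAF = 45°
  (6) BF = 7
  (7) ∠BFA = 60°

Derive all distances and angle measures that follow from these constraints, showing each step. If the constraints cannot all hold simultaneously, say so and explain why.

The constraints are consistent.

From the given relations:
  DA = FK = 15

Step 1: From FA = 17, AD = 15, and ∠FAD = 45°, by the law of cosines:
  FD² = FA² + AD² - 2·FA·AD·cos(45°) = 289 + 225 - 360.6 = 153.4
  FD ≈ 12.38

Step 2: From AF = 17, FB = 7, and ∠AFB = 60°, by the law of cosines:
  AB² = AF² + FB² - 2·AF·FB·cos(60°) = 289 + 49 - 119 = 219
  AB ≈ 14.8

Step 3: From FA = 17, FK = 15, AK = 8, by the inverse law of cosines:
  cos(∠AFK) = (FA² + FK² - AK²) / (2·FA·FK)
  ∠AFK = 28.07°

Step 4: From AF = 17, AK = 8, FK = 15, by the inverse law of cosines:
  cos(∠FAK) = (AF² + AK² - FK²) / (2·AF·AK)
  ∠FAK = 61.93°

Step 5: From KA = 8, KF = 15, AF = 17, by the inverse law of cosines:
  cos(∠AKF) = (KA² + KF² - AF²) / (2·KA·KF)
  ∠AKF = 90°

Step 6: From FA = 17, FD = 12.38, AD = 15, by the inverse law of cosines:
  cos(∠AFD) = (FA² + FD² - AD²) / (2·FA·FD)
  ∠AFD = 58.92°

Step 7: From AB = 14.8, AF = 17, BF = 7, by the inverse law of cosines:
  cos(∠BAF) = (AB² + AF² - BF²) / (2·AB·AF)
  ∠BAF = 24.18°

Step 8: From DA = 15, DF = 12.38, AF = 17, by the inverse law of cosines:
  cos(∠ADF) = (DA² + DF² - AF²) / (2·DA·DF)
  ∠ADF = 76.08°

Step 9: From BA = 14.8, BF = 7, AF = 17, by the inverse law of cosines:
  cos(∠ABF) = (BA² + BF² - AF²) / (2·BA·BF)
  ∠ABF = 95.82°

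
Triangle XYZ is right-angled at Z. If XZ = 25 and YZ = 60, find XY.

By the Pythagorean theorem: XY^2 = XZ^2 + YZ^2
XY^2 = 25^2 + 60^2 = 625 + 3600 = 4225
XY = sqrt(4225) = 65

65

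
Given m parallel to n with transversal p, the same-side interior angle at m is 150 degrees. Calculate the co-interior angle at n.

Co-interior angles sum to 180: 180 - 150 = 30 degrees.

30 degrees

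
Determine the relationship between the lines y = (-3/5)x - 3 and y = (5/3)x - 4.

Slope of line 1: m1 = -3/5
Slope of line 2: m2 = 5/3
m1 * m2 = (-3/5) * (5/3) = -1 = -1, so the lines are perpendicular.

Perpendicular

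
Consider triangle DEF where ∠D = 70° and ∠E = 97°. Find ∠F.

The interior angles sum to 180°: angle F = 180 - 70 - 97 = 13°.
The triangle is obtuse (angles 70°, 97°, 13°).

13 degrees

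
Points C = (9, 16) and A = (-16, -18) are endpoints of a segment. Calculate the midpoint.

M = ((x₁ + x₂)/2, (y₁ + y₂)/2)
= ((9 + -16)/2, (16 + -18)/2)
= (-7/2, -2/2) = (-7/2, -1)

(-7/2, -1)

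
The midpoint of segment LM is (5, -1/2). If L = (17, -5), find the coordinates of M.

Using the midpoint formula: M = ((x1 + x2)/2, (y1 + y2)/2)
We know M = (5, -1/2) and L = (17, -5)
For x: 5 = (17 + x2)/2, so x2 = 2*5 - 17 = -7
For y: -1/2 = (-5 + y2)/2, so y2 = 2*-1/2 - -5 = 4
M = (-7, 4)

(-7, 4)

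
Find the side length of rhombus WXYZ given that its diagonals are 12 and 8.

The diagonals of a rhombus bisect each other at right angles.
Half-diagonals: 12/2 = 6 and 8/2 = 4
side = sqrt(6^2 + 4^2)
side = sqrt(36 + 16)
side = sqrt(52) = 2*sqrt(13)

2*sqrt(13)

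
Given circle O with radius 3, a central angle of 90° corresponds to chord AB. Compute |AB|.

Drop a perpendicular from the center to the chord, bisecting both the chord and the central angle.
Each half-chord = r sin(θ/2) = 3 sin(45°).
The full chord = 2 × 3 × sin(45°) = 3*sqrt(2).

3*sqrt(2)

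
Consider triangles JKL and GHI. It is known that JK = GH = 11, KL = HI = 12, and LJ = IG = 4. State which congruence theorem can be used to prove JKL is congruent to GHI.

Consider the given information: JK = GH = 11, KL = HI = 12, and LJ = IG = 4
This is not SAS or HL: SAS requires two sides and the included angle between them. HL only applies to right triangles with matching hypotenuse and leg.
The correct criterion is SSS. All three pairs of corresponding sides are equal (Side-Side-Side).

SSS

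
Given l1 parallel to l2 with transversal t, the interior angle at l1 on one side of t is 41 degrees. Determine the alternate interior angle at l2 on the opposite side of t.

Alternate interior angles lie on opposite sides of the transversal, between the parallel lines.
By the alternate interior angle theorem, they are equal: 41 degrees.

41 degrees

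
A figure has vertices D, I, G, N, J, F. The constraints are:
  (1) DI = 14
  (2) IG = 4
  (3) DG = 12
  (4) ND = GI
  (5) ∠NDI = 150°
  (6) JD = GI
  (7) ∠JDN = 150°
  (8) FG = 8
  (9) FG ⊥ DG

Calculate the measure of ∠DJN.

From the given relations: JD = GI = 4; ND = GI = 4.
Step 1: By the law of cosines on triangle JDN: JN² = 4² + 4² − 2·4·4·cos(150°) = 59.71, so JN ≈ 7.73.
Step 2: By the inverse law of cosines on triangle DJN: cos(∠DJN) = (4² + 7.73² − 4²) / (2·4·7.73) = 59.71/61.82 = 0.9659, so ∠DJN = 15°.

Therefore, the measure of angle ∠DJN = 15°.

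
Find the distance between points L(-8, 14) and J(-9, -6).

d = sqrt((-9 - -8)^2 + (-6 - 14)^2)
d = sqrt(-1^2 + -20^2)
d = sqrt(1 + 400)
d = sqrt(401)

sqrt(401)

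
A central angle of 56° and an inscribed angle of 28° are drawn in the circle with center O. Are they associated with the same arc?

By the inscribed angle theorem, if both angles subtend the same arc, the inscribed angle must be half the central angle.
Half of 56° = 28°, which equals the given inscribed angle of 28°.
Therefore, yes, they correspond to the same arc.

Yes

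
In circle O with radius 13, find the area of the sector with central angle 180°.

Sector area = π(13²)(1/2) = 169*pi/2

169*pi/2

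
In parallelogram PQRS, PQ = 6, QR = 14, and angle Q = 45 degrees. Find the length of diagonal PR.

Using the law of cosines:
d^2 = 6^2 + 14^2 - 2(6)(14)cos(45 degrees)
d^2 = 36 + 196 - 168*sqrt(2)/2
d^2 = 232 - 84*sqrt(2)
d = 2*sqrt(58 - 21*sqrt(2))

2*sqrt(58 - 21*sqrt(2))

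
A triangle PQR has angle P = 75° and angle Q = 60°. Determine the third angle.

By the triangle angle sum property, the three interior angles of any triangle add up to 180°.
We know angle P = 75° and angle Q = 60°, so their sum is 135°.
Therefore angle R = 180° - 135° = 45°.

45 degrees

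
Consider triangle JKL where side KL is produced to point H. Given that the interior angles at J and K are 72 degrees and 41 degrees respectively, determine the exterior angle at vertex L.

The interior angle at L is 180 - 72 - 41 = 67 degrees.
The exterior angle and interior angle at L are supplementary:
Exterior angle = 180 - 67 = 113 degrees.

113 degrees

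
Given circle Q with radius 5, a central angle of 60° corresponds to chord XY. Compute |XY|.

Chord = 2(5) sin(30°) = 5

5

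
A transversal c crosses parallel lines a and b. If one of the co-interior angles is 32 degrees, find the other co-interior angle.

Co-interior angles (same-side interior) formed by parallel lines and a transversal are supplementary (sum to 180 degrees).
The given angle is 32 degrees.
The co-interior angle = 180 - 32 = 148 degrees.

148 degrees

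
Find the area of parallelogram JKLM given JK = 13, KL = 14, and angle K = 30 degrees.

Area = a * b * sin(theta)
Area = 13 * 14 * sin(30 degrees)
Area = 182 * 1/2
Area = 91

91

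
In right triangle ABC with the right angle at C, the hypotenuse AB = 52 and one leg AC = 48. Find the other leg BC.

BC = sqrt(52^2 - 48^2) = sqrt(400) = 20

20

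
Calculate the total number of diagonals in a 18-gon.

Total line segments between 18 vertices = C(18,2) = 153.
Subtract the 18 sides: 153 - 18 = 135 diagonals.

135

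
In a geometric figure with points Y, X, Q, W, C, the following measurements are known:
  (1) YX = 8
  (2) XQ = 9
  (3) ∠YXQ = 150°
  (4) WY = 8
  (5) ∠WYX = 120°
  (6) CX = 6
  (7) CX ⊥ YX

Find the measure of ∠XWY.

Step 1: By the law of cosines on triangle WYX: WX² = 8² + 8² − 2·8·8·cos(120°) = 192, so WX = 8·√3.
Step 2: By the inverse law of cosines on triangle XWY: cos(∠XWY) = ((8·√3)² + 8² − 8²) / (2·8·√3·8) = 192/221.7 = 0.866, so ∠XWY = 30°.

Therefore, the measure of angle ∠XWY = 30°.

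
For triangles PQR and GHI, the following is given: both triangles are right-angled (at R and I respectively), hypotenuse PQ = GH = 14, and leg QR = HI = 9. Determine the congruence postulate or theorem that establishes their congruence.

The given information provides:
both triangles are right-angled (at R and I respectively), hypotenuse PQ = GH = 14, and leg QR = HI = 9
This matches the HL congruence theorem.
The hypotenuse and one leg of two right triangles are equal (Hypotenuse-Leg).

HL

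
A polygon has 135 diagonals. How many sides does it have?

Using d = n(n - 3)/2, we solve 135 = n(n - 3)/2.
So n(n - 3) = 270.
Testing n = 18: 18 * 15 = 270 = 270. Correct.
The polygon has 18 sides.

18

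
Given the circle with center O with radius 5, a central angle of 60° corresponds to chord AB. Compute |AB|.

Drop a perpendicular from the center to the chord, bisecting both the chord and the central angle.
Each half-chord = r sin(θ/2) = 5 sin(30°).
The full chord = 2 × 5 × sin(30°) = 5.

5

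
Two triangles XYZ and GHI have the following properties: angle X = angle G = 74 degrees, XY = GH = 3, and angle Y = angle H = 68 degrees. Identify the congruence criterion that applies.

The given information matches ASA: Two pairs of corresponding angles and the included side are equal (Angle-Side-Angle).

ASA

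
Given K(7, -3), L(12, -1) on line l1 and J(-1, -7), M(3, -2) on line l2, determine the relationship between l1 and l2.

Slope of line 1: m1 = (-1 - -3)/(12 - 7) = 2/5 = 2/5
Slope of line 2: m2 = (-2 - -7)/(3 - -1) = 5/4 = 5/4
For parallel lines we need equal slopes: 2/5 != 5/4.
For perpendicular lines we need m1*m2 = -1: (2/5)(5/4) = 1/2 != -1.
Since neither condition holds, the lines are neither parallel nor perpendicular.

Neither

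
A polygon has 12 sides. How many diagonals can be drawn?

The number of diagonals in an n-gon is n(n - 3)/2.
For n = 12: 12(12 - 3)/2 = 12 × 9 / 2 = 54.

54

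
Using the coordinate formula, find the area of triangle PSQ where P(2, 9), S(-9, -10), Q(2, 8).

The Shoelace formula computes the area from vertex coordinates by summing cross products.
For vertices (2,9), (-9,-10), (2,8):
Signed sum = 2*-10 - -9*9 + -9*8 - 2*-10 + 2*9 - 2*8
= 61 + -52 + 2 = 11
Area = (1/2)|11| = 11/2.

11/2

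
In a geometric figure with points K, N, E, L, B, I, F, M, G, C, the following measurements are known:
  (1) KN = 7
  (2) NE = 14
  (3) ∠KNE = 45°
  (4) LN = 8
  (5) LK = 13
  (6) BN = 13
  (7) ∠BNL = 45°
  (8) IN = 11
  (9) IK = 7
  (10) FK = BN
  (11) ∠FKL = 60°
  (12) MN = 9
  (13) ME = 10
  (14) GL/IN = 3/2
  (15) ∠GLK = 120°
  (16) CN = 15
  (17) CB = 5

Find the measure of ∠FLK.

From the given relations: FK = BN = 13.
Step 1: By the law of cosines on triangle LKF: LF² = 13² + 13² − 2·13·13·cos(60°) = 169, so LF = 13.
Step 2: By the inverse law of cosines on triangle FLK: cos(∠FLK) = (13² + 13² − 13²) / (2·13·13) = 169/338 = 0.5, so ∠FLK = 60°.

Therefore, the measure of angle ∠FLK = 60°.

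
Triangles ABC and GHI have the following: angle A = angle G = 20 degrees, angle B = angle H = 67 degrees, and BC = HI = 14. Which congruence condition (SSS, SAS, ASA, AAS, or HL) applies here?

The given information provides:
angle A = angle G = 20 degrees, angle B = angle H = 67 degrees, and BC = HI = 14
This matches the AAS congruence theorem.
Two pairs of corresponding angles and a non-included side are equal (Angle-Angle-Side).

AAS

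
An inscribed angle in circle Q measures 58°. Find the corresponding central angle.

By the inscribed angle theorem, the central angle is twice the inscribed angle.
Central angle = 2 × 58° = 116°

116°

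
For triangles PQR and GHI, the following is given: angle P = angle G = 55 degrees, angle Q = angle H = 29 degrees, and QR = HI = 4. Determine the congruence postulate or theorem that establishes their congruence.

The given information provides:
angle P = angle G = 55 degrees, angle Q = angle H = 29 degrees, and QR = HI = 4
This matches the AAS congruence theorem.
Two pairs of corresponding angles and a non-included side are equal (Angle-Angle-Side).

AAS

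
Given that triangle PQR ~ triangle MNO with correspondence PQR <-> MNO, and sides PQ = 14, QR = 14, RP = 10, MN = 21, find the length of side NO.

k = 21/14 = 3/2. NO = 3/2 * 14 = 21.

21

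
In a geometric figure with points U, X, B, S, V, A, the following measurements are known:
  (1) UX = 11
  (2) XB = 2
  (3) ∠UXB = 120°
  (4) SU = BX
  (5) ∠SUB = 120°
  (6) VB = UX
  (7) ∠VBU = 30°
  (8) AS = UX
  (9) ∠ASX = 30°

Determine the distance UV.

From the given relations: VB = UX = 11.
Step 1: By the law of cosines on triangle UXB: UB² = 11² + 2² − 2·11·2·cos(120°) = 147, so UB = 7·√3.
Step 2: By the law of cosines on triangle UBV: UV² = (7·√3)² + 11² − 2·7·√3·11·cos(30°) = 37, so UV = √37.

Therefore, the length of UV = √37.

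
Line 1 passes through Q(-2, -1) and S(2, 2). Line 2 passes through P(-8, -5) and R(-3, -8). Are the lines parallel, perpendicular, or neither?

Slope of line 1: m1 = (2 - -1)/(2 - -2) = 3/4 = 3/4
Slope of line 2: m2 = (-8 - -5)/(-3 - -8) = -3/5 = -3/5
m1 != m2 (3/4 != -3/5), so not parallel.
m1 * m2 = (3/4) * (-3/5) = -9/20 != -1, so not perpendicular.
The lines are neither parallel nor perpendicular.

Neither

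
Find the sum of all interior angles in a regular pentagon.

The sum of interior angles of an n-sided polygon is (n - 2) * 180.
For n = 5: (5 - 2) * 180 = 3 * 180 = 540 degrees.

540 degrees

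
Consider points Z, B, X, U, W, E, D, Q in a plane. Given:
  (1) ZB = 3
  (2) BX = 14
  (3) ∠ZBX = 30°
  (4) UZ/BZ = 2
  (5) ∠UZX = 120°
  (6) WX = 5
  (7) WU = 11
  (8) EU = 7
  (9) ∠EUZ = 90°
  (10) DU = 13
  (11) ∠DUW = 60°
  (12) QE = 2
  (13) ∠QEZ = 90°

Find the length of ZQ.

From the given relations: UZ = 2·BZ = 2·3 = 6.
Step 1: By the law of cosines on triangle ZUE: ZE² = 6² + 7² − 2·6·7·cos(90°) = 85, so ZE = √85.
Step 2: By the law of cosines on triangle ZEQ: ZQ² = √85² + 2² − 2·√85·2·cos(90°) = 89, so ZQ = √89.

Therefore, the length of ZQ = √89.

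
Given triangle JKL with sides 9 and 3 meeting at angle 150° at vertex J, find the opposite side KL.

By the law of cosines: KL^2 = JK^2 + JL^2 - 2*JK*JL*cos(J)
KL^2 = 9^2 + 3^2 - 2*9*3*cos(150°)
KL^2 = 81 + 9 - 54*(-sqrt(3)/2)
KL^2 = 27*sqrt(3) + 90
KL = 3*sqrt(3*sqrt(3) + 10)

3*sqrt(3*sqrt(3) + 10)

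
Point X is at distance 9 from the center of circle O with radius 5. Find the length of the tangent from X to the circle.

tangent = √(d² - r²) = √(9² - 5²) = √(81 - 25) = √56 = 2*sqrt(14)

2*sqrt(14)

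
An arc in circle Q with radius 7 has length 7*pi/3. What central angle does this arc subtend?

The full circumference is 2πr = 14*pi.
The arc is 7*pi/3 / 14*pi = 1/6 of the full circle.
So the central angle = 1/6 × 360° = 60°.

60°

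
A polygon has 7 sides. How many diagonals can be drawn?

Each of the 7 vertices connects to 4 non-adjacent vertices via diagonals.
Total connections = 7 × 4 = 28, but each diagonal is counted twice.
Number of diagonals = 28 / 2 = 14.

14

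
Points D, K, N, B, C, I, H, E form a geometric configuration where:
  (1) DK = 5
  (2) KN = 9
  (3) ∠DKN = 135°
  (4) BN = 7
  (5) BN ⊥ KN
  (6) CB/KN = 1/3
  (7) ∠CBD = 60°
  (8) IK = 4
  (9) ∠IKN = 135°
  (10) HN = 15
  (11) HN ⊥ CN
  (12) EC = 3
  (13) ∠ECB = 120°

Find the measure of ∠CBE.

From the given relations: CB = 1/3·KN = 1/3·9 = 3.
Step 1: By the law of cosines on triangle BCE: BE² = 3² + 3² − 2·3·3·cos(120°) = 27, so BE = 3·√3.
Step 2: By the inverse law of cosines on triangle CBE: cos(∠CBE) = (3² + (3·√3)² − 3²) / (2·3·3·√3) = 27/31.18 = 0.866, so ∠CBE = 30°.

Therefore, the measure of angle ∠CBE = 30°.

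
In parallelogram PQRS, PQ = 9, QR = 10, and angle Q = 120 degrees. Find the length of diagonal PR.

Using the law of cosines:
d^2 = 9^2 + 10^2 - 2(9)(10)cos(120 degrees)
d^2 = 81 + 100 - 180*-1/2
d^2 = 271
d = sqrt(271)

sqrt(271)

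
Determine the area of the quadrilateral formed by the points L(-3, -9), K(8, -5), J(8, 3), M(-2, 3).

Shoelace: sum of cross terms = 208, Area = (1/2)|208| = 104

104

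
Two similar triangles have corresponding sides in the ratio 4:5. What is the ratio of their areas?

Area scales with the square of linear dimensions. If every length is multiplied by 4/5, then the area is multiplied by (4/5)^2 = 16/25.
The area ratio is 16:25.

16:25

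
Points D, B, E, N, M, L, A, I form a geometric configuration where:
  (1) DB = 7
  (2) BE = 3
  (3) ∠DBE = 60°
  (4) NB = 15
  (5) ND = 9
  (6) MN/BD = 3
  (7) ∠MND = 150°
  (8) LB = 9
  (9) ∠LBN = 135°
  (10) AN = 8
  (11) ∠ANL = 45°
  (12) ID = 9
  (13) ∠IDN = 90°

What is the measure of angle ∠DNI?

Step 1: By the law of cosines on triangle NDI: NI² = 9² + 9² − 2·9·9·cos(90°) = 162, so NI = 9·√2.
Step 2: By the inverse law of cosines on triangle DNI: cos(∠DNI) = (9² + (9·√2)² − 9²) / (2·9·9·√2) = 162/229.1 = 0.7071, so ∠DNI = 45°.

Therefore, the measure of angle ∠DNI = 45°.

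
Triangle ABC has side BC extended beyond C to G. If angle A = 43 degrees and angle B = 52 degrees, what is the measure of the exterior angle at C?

The interior angle at C is 180 - 43 - 52 = 85 degrees.
The exterior angle and interior angle at C are supplementary:
Exterior angle = 180 - 85 = 95 degrees.

95 degrees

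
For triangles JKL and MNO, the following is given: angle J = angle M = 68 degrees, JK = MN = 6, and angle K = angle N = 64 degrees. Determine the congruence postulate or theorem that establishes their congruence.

The given information matches ASA: Two pairs of corresponding angles and the included side are equal (Angle-Side-Angle).

ASA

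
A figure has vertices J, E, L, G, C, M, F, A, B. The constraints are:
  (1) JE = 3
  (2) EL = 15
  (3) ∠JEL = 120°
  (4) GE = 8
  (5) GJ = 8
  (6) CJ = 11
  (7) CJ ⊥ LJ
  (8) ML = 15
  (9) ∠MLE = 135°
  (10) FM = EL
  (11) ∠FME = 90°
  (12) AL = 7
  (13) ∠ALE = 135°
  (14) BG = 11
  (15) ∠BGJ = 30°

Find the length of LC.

Step 1: By the law of cosines on triangle LEJ: LJ² = 15² + 3² − 2·15·3·cos(120°) = 279, so LJ = 3·√31.
Step 2: By the law of cosines on triangle LJC: LC² = (3·√31)² + 11² − 2·3·√31·11·cos(90°) = 400, so LC = 20.

Therefore, the length of LC = 20.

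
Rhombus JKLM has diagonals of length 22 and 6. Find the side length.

The diagonals of a rhombus bisect each other at right angles.
Half-diagonals: 22/2 = 11 and 6/2 = 3
side = sqrt(11^2 + 3^2)
side = sqrt(121 + 9)
side = sqrt(130)

sqrt(130)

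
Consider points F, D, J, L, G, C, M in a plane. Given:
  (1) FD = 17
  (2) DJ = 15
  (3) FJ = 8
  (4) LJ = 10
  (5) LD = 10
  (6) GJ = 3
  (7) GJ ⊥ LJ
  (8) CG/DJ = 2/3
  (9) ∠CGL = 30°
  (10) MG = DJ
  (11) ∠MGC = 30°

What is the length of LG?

Step 1: By the law of cosines on triangle LJG: LG² = 10² + 3² − 2·10·3·cos(90°) = 109, so LG = √109.

Therefore, the length of LG = √109.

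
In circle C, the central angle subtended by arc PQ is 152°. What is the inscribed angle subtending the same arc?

Inscribed angle = 152° / 2 = 76° (inscribed angle theorem).

76°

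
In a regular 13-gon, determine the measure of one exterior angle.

Each exterior angle of a regular n-gon is 360 / n.
For n = 13: 360 / 13 = 360/13 degrees.

360/13 degrees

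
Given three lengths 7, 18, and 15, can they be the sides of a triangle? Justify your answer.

Sort the sides: 7, 15, 18.
It suffices to check that the sum of the two smallest exceeds the largest:
7 + 15 = 22 > 18. ✓
Yes, a valid triangle can be formed.

Yes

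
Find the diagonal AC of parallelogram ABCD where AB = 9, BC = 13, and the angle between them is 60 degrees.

The diagonal of a parallelogram can be found by treating two adjacent sides and the diagonal as a triangle.
Applying the law of cosines with sides 9, 13 and included angle 60°:
d^2 = 81 + 169 - 234*cos(60°) = 133
d = sqrt(133)

sqrt(133)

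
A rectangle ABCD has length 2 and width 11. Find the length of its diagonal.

Using the Pythagorean theorem:
d² = 2² + 11² = 4 + 121 = 125
d = sqrt(125) = 5*sqrt(5)

5*sqrt(5)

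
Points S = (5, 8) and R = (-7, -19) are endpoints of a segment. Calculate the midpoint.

The midpoint is the average of the coordinates:
x: (5 + -7)/2 = -1
y: (8 + -19)/2 = -11/2
Midpoint = (-1, -11/2)

(-1, -11/2)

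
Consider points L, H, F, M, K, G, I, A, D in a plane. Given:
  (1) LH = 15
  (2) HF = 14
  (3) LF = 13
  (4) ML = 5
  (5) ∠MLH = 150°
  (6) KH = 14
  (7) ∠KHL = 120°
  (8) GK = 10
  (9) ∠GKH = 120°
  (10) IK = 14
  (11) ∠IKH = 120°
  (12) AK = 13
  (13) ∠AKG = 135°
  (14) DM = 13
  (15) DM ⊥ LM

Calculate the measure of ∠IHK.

Step 1: By the law of cosines on triangle HKI: HI² = 14² + 14² − 2·14·14·cos(120°) = 588, so HI = 14·√3.
Step 2: By the inverse law of cosines on triangle IHK: cos(∠IHK) = ((14·√3)² + 14² − 14²) / (2·14·√3·14) = 588/678.96 = 0.866, so ∠IHK = 30°.

Therefore, the measure of angle ∠IHK = 30°.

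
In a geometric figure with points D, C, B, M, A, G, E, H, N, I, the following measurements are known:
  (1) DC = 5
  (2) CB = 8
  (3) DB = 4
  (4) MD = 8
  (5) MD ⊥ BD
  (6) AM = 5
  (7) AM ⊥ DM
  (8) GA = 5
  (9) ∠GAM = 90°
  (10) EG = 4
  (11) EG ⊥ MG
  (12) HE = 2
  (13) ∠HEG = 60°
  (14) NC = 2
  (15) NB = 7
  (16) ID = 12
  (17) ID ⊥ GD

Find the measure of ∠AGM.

Step 1: By the law of cosines on triangle GAM: GM² = 5² + 5² − 2·5·5·cos(90°) = 50, so GM = 5·√2.
Step 2: By the inverse law of cosines on triangle AGM: cos(∠AGM) = (5² + (5·√2)² − 5²) / (2·5·5·√2) = 50/70.71 = 0.7071, so ∠AGM = 45°.

Therefore, the measure of angle ∠AGM = 45°.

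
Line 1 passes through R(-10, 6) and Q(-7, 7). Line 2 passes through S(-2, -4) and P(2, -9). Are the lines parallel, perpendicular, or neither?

Slope of line 1: m1 = (7 - 6)/(-7 - -10) = 1/3 = 1/3
Slope of line 2: m2 = (-9 - -4)/(2 - -2) = -5/4 = -5/4
For parallel lines we need equal slopes: 1/3 != -5/4.
For perpendicular lines we need m1*m2 = -1: (1/3)(-5/4) = -5/12 != -1.
Since neither condition holds, the lines are neither parallel nor perpendicular.

Neither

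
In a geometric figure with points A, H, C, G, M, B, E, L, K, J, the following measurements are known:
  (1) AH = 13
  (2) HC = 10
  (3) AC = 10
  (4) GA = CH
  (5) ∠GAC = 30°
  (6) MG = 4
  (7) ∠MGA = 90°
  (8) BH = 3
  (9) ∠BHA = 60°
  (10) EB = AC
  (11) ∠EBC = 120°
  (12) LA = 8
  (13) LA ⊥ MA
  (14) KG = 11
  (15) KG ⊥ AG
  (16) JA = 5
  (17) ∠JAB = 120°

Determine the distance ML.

From the given relations: GA = CH = 10.
Step 1: By the law of cosines on triangle AGM: AM² = 10² + 4² − 2·10·4·cos(90°) = 116, so AM = 2·√29.
Step 2: By the law of cosines on triangle MAL: ML² = (2·√29)² + 8² − 2·2·√29·8·cos(90°) = 180, so ML = 6·√5.

Therefore, the length of ML = 6·√5.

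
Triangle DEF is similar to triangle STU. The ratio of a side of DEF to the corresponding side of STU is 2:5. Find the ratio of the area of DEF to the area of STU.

Area ratio = (side ratio)^2 = (2/5)^2 = 4:25.

4:25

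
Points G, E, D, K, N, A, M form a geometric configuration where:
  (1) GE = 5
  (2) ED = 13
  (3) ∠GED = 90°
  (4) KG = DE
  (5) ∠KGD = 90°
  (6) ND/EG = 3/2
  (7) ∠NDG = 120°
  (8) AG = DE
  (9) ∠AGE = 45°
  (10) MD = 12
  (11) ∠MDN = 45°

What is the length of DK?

From the given relations: KG = DE = 13.
Step 1: By the law of cosines on triangle DEG: DG² = 13² + 5² − 2·13·5·cos(90°) = 194, so DG = √194.
Step 2: By the law of cosines on triangle DGK: DK² = √194² + 13² − 2·√194·13·cos(90°) = 363, so DK = 11·√3.

Therefore, the length of DK = 11·√3.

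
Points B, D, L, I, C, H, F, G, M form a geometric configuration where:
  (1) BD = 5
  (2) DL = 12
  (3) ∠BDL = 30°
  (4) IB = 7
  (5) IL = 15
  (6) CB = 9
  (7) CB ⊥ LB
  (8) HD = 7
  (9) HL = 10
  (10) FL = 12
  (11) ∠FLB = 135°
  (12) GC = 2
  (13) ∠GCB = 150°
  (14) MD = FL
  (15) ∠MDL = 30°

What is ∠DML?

From the given relations: MD = FL = 12.
Step 1: By the law of cosines on triangle MDL: ML² = 12² + 12² − 2·12·12·cos(30°) = 38.58, so ML ≈ 6.21.
Step 2: By the inverse law of cosines on triangle DML: cos(∠DML) = (12² + 6.21² − 12²) / (2·12·6.21) = 38.58/149.08 = 0.2588, so ∠DML = 75°.

Therefore, the measure of angle ∠DML = 75°.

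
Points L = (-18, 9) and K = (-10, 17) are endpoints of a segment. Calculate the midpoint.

The midpoint is the average of the coordinates:
x: (-18 + -10)/2 = -14
y: (9 + 17)/2 = 13
Midpoint = (-14, 13)

(-14, 13)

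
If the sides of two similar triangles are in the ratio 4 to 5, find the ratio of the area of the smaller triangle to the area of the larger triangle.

Area ratio = (side ratio)^2 = (4/5)^2 = 16:25.

16:25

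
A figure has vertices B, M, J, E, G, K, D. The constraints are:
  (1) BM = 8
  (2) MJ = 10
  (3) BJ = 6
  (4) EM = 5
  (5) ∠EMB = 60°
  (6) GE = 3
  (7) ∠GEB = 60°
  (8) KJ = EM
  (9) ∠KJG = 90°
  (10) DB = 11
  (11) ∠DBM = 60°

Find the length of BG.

Step 1: By the law of cosines on triangle BME: BE² = 8² + 5² − 2·8·5·cos(60°) = 49, so BE = 7.
Step 2: By the law of cosines on triangle BEG: BG² = 7² + 3² − 2·7·3·cos(60°) = 37, so BG = √37.

Therefore, the length of BG = √37.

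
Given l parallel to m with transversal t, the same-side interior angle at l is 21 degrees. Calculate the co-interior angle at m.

Co-interior (same-side interior) angles are between the parallel lines on the same side of the transversal.
Unlike corresponding or alternate interior angles, they are supplementary rather than equal.
So the angle = 180 - 21 = 159 degrees.

159 degrees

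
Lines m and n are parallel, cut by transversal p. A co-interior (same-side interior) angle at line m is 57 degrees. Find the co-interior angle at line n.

Co-interior (same-side interior) angles are between the parallel lines on the same side of the transversal.
Unlike corresponding or alternate interior angles, they are supplementary rather than equal.
So the angle = 180 - 57 = 123 degrees.

123 degrees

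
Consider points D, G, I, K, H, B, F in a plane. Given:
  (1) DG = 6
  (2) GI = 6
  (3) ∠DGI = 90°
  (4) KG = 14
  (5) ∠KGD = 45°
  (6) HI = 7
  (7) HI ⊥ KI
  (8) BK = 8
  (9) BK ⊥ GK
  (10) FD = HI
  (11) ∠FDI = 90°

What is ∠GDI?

Step 1: By the law of cosines on triangle DGI: DI² = 6² + 6² − 2·6·6·cos(90°) = 72, so DI = 6·√2.
Step 2: By the inverse law of cosines on triangle GDI: cos(∠GDI) = (6² + (6·√2)² − 6²) / (2·6·6·√2) = 72/101.82 = 0.7071, so ∠GDI = 45°.

Therefore, the measure of angle ∠GDI = 45°.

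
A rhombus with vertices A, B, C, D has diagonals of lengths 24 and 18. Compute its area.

The diagonals of a rhombus divide it into four right triangles.
Each triangle has legs 24/ 2 = 12 and 18/2 = 9, so each has area (1/2)*12*9 = 54.
Four such triangles give total area = (d1 * d2) / 2 = 216.

216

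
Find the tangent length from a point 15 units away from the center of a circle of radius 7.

tangent = √(d² - r²) = √(15² - 7²) = √(225 - 49) = √176 = 4*sqrt(11)

4*sqrt(11)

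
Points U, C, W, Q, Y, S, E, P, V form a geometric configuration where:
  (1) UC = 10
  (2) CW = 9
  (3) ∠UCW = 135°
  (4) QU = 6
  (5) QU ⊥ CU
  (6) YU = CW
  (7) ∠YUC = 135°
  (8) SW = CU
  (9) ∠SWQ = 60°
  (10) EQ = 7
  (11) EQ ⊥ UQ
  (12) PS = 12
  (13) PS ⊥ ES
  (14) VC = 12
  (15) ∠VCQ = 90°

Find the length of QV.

Step 1: By the law of cosines on triangle CUQ: CQ² = 10² + 6² − 2·10·6·cos(90°) = 136, so CQ = 2·√34.
Step 2: By the law of cosines on triangle QCV: QV² = (2·√34)² + 12² − 2·2·√34·12·cos(90°) = 280, so QV = 2·√70.

Therefore, the length of QV = 2·√70.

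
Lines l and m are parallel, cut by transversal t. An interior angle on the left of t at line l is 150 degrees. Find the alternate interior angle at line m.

Alternate interior angles formed by parallel lines and a transversal are equal.
The given angle is 150 degrees.
The alternate interior angle = 150 degrees.

150 degrees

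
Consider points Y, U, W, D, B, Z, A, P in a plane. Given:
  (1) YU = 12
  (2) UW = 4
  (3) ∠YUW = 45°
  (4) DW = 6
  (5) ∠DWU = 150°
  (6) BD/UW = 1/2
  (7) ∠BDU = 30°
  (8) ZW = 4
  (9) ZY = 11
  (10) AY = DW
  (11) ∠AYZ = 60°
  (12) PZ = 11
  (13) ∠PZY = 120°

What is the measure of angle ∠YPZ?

Step 1: By the law of cosines on triangle PZY: PY² = 11² + 11² − 2·11·11·cos(120°) = 363, so PY = 11·√3.
Step 2: By the inverse law of cosines on triangle YPZ: cos(∠YPZ) = ((11·√3)² + 11² − 11²) / (2·11·√3·11) = 363/419.16 = 0.866, so ∠YPZ = 30°.

Therefore, the measure of angle ∠YPZ = 30°.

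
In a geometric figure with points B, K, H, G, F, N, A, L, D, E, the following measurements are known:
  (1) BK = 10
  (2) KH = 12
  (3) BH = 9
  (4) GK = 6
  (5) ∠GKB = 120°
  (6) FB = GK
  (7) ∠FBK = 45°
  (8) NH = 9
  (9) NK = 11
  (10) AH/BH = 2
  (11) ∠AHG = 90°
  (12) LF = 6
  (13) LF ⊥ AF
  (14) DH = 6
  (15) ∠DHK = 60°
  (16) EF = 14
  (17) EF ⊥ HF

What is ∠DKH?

Step 1: By the law of cosines on triangle KHD: KD² = 12² + 6² − 2·12·6·cos(60°) = 108, so KD = 6·√3.
Step 2: By the inverse law of cosines on triangle DKH: cos(∠DKH) = ((6·√3)² + 12² − 6²) / (2·6·√3·12) = 216/249.42 = 0.866, so ∠DKH = 30°.

Therefore, the measure of angle ∠DKH = 30°.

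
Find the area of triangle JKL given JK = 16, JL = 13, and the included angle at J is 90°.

Area = (1/2) * JK * JL * sin(J)
Area = (1/2) * 16 * 13 * sin(90°)
Area = (1/2) * 16 * 13 * 1
Area = 104

104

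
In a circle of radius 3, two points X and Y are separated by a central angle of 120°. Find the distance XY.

Drop a perpendicular from the center to the chord, bisecting both the chord and the central angle.
Each half-chord = r sin(θ/2) = 3 sin(60°).
The full chord = 2 × 3 × sin(60°) = 3*sqrt(3).

3*sqrt(3)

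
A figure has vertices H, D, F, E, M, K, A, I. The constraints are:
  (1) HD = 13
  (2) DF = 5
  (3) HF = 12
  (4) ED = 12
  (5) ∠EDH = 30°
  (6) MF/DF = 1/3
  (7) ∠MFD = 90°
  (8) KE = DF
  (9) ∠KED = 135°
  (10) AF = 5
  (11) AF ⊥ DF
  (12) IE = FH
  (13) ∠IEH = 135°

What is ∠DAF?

Step 1: By the law of cosines on triangle AFD: AD² = 5² + 5² − 2·5·5·cos(90°) = 50, so AD = 5·√2.
Step 2: By the inverse law of cosines on triangle DAF: cos(∠DAF) = ((5·√2)² + 5² − 5²) / (2·5·√2·5) = 50/70.71 = 0.7071, so ∠DAF = 45°.

Therefore, the measure of angle ∠DAF = 45°.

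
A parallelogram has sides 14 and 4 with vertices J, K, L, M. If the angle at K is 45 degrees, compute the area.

The area of a parallelogram equals the product of two adjacent sides times the sine of the included angle.
This is because the height equals 4 * sin(45°) = 2*sqrt(2).
Area = 14 * 2*sqrt(2) = 28*sqrt(2)

28*sqrt(2)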